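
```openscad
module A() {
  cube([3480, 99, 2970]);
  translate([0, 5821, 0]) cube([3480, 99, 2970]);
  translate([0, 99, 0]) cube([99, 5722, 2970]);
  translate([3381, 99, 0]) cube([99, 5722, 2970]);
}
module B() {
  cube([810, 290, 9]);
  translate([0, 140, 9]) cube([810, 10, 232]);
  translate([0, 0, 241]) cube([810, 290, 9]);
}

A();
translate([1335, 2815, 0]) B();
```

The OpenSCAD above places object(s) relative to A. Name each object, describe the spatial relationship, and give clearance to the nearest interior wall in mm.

A is a house frame. B is an I-beam. The I-beam sits inside the house frame, centred. The clearance to the nearest interior wall is 1236 mm.

Clearances: x = 1236, y = 2716; minimum 1236 mm.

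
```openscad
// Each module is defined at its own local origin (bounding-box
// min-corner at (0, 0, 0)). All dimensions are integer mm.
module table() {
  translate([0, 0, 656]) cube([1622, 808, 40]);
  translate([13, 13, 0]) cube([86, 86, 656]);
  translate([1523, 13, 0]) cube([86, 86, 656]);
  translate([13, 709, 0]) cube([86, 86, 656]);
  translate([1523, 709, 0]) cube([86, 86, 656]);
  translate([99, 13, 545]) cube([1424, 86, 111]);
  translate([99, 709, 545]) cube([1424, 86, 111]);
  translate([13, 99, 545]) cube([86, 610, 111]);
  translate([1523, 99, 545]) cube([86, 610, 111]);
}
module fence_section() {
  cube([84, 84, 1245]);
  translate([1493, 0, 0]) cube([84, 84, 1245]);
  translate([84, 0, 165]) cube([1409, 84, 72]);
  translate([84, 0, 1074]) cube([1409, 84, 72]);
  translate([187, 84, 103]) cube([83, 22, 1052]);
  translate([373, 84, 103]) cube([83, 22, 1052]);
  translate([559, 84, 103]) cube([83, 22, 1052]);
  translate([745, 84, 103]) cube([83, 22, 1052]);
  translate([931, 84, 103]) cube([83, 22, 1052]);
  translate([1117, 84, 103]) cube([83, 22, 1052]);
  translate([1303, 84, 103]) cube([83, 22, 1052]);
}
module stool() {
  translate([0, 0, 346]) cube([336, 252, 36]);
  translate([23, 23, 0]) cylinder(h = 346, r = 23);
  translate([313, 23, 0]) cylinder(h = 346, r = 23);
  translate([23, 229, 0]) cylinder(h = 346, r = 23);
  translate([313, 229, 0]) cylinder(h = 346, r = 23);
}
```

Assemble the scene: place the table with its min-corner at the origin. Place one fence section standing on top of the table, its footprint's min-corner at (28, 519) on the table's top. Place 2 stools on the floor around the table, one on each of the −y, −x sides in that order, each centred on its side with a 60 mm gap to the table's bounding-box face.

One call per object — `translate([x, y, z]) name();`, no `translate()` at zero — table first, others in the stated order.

table();
translate([28, 519, 696]) fence_section();
translate([643, -312, 0]) stool();
translate([-396, 278, 0]) stool();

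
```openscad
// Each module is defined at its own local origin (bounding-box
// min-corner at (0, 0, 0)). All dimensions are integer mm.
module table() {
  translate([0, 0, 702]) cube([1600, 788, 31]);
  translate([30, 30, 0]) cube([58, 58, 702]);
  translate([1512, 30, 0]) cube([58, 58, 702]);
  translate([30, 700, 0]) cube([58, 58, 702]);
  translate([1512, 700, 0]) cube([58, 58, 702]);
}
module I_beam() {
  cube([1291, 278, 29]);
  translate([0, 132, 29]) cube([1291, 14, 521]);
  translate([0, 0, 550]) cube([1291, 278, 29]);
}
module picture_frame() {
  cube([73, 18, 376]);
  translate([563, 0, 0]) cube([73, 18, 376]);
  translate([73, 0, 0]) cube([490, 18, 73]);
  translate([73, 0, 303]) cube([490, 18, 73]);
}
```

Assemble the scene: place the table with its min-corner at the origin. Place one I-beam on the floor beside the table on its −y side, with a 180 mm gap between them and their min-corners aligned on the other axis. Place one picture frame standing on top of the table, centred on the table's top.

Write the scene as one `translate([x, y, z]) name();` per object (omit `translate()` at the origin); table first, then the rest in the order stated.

table();
translate([0, -458, 0]) I_beam();
translate([482, 385, 733]) picture_frame();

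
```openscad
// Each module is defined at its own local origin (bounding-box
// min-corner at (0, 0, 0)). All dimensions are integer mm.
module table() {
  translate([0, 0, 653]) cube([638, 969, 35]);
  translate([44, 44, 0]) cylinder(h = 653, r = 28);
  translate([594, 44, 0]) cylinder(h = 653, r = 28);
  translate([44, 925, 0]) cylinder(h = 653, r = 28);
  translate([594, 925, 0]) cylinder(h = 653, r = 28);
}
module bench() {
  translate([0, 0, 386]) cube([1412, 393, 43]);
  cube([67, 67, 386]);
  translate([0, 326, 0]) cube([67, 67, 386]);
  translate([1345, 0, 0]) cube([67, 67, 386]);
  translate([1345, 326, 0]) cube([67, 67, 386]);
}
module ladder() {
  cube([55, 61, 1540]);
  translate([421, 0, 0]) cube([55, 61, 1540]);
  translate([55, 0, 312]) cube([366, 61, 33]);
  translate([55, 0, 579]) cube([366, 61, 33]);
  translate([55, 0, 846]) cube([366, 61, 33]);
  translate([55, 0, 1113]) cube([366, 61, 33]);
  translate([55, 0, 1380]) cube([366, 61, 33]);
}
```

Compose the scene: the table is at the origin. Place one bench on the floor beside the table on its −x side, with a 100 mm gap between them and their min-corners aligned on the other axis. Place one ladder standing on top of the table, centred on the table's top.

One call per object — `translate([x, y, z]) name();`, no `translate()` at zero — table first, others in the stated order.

table();
translate([-1512, 0, 0]) bench();
translate([81, 454, 688]) ladder();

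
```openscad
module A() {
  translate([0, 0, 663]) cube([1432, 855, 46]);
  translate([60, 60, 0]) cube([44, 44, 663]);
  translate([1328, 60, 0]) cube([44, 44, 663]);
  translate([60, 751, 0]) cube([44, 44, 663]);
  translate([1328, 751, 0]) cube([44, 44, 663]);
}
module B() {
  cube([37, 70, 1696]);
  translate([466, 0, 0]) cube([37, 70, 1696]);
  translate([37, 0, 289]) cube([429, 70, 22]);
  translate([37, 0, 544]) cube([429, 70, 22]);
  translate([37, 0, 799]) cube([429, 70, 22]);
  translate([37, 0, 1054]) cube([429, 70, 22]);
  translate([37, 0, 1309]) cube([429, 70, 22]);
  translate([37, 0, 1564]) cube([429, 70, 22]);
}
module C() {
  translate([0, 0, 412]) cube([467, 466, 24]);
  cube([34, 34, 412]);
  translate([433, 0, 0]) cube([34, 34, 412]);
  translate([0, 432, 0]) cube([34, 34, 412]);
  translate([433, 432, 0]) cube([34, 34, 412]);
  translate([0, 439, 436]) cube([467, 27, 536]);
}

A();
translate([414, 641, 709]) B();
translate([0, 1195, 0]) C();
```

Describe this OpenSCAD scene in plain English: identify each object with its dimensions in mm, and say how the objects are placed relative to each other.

A is a table with a 1432×855 mm rectangular top, 46 mm thick, top surface at z = 709 mm, supported by four 44×44 mm square legs, each inset 60 mm from the nearest pair of top edges, running from the floor.

B is a straight ladder. Two 37×70 mm vertical rails, 1696 mm tall, stand 503 mm apart (outside-to-outside) with their front faces coplanar on the −y side. 6 rungs, each 70 mm deep and 22 mm tall, span between the inner faces of the rails, front faces flush with the rails. The lowest rung's underside is at z = 289 mm and rungs are spaced 255 mm apart (underside to underside).

C is a chair: 467×466 mm seat, 24 mm thick, top at z = 436 mm, on four 34 mm square corner legs flush with the seat edges. A 27 mm thick backrest slab spans the full seat width, extending 536 mm above the seat top, its back face flush with the seat's +y edge.

The ladder is on top of the table. The chair is on the floor beside the table on its +y side.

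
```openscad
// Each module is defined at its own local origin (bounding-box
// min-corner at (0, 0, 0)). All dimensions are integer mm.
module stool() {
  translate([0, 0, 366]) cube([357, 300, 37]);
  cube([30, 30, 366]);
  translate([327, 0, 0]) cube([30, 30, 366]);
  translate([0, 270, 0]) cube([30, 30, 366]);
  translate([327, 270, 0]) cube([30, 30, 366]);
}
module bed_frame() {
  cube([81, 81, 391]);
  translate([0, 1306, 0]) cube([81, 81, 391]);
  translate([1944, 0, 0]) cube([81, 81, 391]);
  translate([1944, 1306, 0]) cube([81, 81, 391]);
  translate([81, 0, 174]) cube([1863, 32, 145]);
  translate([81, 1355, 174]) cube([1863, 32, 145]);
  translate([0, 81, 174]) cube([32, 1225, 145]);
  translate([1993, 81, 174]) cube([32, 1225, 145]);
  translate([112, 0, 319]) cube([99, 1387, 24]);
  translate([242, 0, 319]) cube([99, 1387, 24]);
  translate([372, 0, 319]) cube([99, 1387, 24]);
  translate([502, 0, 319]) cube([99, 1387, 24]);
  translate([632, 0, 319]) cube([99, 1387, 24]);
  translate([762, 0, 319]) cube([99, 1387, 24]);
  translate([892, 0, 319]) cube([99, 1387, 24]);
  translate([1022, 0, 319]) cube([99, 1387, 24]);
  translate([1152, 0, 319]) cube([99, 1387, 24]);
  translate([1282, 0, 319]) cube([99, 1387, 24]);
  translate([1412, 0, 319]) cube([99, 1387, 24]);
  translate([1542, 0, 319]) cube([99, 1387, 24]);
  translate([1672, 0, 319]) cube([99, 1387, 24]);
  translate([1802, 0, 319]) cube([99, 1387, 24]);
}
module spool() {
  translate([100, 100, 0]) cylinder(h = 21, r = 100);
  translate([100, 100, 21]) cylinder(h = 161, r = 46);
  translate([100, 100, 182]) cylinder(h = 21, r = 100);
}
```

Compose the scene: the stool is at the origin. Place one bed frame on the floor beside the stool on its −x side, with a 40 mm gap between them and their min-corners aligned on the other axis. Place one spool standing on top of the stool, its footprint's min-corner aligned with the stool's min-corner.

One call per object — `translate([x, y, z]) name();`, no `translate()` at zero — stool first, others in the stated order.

stool();
translate([-2065, 0, 0]) bed_frame();
translate([0, 0, 403]) spool();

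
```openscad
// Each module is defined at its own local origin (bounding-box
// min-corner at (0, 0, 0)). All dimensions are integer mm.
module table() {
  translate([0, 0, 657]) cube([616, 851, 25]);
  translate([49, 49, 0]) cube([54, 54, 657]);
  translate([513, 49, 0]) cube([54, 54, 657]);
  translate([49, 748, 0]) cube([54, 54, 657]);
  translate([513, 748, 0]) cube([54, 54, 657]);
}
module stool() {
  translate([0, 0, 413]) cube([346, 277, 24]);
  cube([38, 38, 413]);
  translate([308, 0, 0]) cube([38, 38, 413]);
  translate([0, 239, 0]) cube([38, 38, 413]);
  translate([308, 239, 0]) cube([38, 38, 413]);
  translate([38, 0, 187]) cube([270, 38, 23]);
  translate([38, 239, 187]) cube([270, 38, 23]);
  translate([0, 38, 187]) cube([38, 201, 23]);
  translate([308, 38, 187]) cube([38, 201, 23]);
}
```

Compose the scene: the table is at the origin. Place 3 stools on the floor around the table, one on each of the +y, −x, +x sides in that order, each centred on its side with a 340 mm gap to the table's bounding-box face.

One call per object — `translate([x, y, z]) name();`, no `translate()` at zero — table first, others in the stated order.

table();
translate([135, 1191, 0]) stool();
translate([-686, 287, 0]) stool();
translate([956, 287, 0]) stool();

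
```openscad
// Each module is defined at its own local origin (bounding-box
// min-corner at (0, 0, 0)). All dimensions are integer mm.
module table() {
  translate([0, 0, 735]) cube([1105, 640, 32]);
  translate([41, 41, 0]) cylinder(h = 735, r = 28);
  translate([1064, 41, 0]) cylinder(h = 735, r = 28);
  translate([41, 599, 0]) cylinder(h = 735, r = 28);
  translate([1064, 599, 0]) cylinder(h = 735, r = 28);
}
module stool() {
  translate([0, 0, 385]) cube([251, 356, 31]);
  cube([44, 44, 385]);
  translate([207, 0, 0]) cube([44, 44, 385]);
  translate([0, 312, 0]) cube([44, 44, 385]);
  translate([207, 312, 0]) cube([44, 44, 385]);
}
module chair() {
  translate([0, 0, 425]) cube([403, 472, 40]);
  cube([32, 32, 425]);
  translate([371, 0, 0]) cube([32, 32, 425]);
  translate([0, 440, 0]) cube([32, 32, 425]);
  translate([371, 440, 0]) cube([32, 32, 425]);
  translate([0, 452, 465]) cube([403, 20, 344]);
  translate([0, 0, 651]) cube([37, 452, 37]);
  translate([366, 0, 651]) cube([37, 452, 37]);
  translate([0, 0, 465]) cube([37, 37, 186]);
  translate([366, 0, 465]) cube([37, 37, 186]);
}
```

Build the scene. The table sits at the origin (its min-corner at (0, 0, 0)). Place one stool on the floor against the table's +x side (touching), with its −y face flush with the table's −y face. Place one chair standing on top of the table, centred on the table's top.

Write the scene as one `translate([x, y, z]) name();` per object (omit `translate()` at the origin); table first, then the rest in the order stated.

table();
translate([1105, 0, 0]) stool();
translate([351, 84, 767]) chair();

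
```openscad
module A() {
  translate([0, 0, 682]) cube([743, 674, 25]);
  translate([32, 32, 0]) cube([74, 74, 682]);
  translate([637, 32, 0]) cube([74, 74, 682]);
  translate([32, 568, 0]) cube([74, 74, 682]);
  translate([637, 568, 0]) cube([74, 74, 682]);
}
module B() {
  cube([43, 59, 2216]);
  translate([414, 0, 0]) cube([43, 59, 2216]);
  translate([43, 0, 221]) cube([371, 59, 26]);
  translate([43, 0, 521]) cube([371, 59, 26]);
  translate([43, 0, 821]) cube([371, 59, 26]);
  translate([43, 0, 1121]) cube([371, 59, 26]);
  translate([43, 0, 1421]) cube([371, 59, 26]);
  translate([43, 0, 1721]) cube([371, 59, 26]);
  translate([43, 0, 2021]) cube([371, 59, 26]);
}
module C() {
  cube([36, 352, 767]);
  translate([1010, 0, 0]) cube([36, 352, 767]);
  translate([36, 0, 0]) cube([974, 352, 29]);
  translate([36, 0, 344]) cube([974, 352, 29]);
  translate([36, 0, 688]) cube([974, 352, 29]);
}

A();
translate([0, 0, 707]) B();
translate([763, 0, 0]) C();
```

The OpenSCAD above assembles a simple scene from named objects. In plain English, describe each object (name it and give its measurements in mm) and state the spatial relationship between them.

A is a table: top 743 mm (x) × 674 mm (y), 25 mm thick, upper face at z = 707 mm, on four 74×74 mm square legs, each inset 32 mm from the nearest pair of top edges, running from z = 0 to the bottom of the top.

B is a straight ladder. Two 43×59 mm vertical rails, 2216 mm tall, stand 457 mm apart (outside-to-outside) with their front faces coplanar on the −y side. 7 rungs, each 59 mm deep and 26 mm tall, span between the inner faces of the rails, front faces flush with the rails. The lowest rung's underside is at z = 221 mm and rungs are spaced 300 mm apart (underside to underside).

C is an open bookshelf. Two side panels, each 36 mm thick, 352 mm deep and 767 mm tall, stand 1046 mm apart (outside-to-outside). Between them sit 3 shelves, each 29 mm thick and 352 mm deep, spanning the full gap between the sides. The bottom shelf rests on the floor (its underside at z = 0) and the clear gap between one shelf's top and the next shelf's underside is 315 mm.

The ladder is on top of the table. The bookshelf is on the floor beside the table on its +x side.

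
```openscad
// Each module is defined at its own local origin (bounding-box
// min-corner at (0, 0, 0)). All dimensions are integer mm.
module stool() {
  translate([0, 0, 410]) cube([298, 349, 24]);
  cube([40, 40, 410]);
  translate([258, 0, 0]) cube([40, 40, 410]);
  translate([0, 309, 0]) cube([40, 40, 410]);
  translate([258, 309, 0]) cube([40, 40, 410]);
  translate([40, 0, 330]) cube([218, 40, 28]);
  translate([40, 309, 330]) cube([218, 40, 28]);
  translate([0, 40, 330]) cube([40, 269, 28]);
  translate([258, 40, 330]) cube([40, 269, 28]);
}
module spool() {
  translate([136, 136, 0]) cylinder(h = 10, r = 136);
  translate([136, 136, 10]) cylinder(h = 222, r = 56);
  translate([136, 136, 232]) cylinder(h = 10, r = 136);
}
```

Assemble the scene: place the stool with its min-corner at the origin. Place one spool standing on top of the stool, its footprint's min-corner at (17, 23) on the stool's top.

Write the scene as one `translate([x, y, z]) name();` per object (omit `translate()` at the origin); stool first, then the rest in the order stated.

stool();
translate([17, 23, 434]) spool();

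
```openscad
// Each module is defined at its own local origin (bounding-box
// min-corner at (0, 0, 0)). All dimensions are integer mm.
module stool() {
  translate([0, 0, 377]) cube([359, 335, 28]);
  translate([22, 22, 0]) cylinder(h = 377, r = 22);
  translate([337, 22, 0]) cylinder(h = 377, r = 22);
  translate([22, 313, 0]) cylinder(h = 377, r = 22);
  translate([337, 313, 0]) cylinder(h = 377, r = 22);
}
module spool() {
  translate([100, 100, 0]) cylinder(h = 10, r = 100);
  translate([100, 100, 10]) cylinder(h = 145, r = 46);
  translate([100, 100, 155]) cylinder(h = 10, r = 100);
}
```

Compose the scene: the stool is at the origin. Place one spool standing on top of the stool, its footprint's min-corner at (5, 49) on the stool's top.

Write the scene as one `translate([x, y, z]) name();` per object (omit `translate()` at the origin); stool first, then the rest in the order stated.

stool();
translate([5, 49, 405]) spool();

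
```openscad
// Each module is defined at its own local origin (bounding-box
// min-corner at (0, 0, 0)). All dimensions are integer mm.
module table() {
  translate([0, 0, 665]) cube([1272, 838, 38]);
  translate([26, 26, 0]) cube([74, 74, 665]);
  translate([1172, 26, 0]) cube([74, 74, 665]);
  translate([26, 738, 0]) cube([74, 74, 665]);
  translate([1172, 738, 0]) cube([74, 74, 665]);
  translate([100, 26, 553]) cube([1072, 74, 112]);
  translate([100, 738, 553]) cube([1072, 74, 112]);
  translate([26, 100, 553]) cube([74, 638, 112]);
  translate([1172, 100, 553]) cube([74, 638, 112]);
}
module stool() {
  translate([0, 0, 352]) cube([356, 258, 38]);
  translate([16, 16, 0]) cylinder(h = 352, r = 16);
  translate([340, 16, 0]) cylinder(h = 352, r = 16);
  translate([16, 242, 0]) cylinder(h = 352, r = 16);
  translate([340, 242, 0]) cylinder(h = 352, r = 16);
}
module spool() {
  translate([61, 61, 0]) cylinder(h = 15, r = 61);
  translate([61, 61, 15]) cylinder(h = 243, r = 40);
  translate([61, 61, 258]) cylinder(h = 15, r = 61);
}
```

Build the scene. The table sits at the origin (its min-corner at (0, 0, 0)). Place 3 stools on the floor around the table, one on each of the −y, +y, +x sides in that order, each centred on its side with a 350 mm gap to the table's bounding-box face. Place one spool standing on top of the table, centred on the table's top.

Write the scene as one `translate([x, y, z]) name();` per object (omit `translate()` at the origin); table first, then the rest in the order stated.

table();
translate([458, -608, 0]) stool();
translate([458, 1188, 0]) stool();
translate([1622, 290, 0]) stool();
translate([575, 358, 703]) spool();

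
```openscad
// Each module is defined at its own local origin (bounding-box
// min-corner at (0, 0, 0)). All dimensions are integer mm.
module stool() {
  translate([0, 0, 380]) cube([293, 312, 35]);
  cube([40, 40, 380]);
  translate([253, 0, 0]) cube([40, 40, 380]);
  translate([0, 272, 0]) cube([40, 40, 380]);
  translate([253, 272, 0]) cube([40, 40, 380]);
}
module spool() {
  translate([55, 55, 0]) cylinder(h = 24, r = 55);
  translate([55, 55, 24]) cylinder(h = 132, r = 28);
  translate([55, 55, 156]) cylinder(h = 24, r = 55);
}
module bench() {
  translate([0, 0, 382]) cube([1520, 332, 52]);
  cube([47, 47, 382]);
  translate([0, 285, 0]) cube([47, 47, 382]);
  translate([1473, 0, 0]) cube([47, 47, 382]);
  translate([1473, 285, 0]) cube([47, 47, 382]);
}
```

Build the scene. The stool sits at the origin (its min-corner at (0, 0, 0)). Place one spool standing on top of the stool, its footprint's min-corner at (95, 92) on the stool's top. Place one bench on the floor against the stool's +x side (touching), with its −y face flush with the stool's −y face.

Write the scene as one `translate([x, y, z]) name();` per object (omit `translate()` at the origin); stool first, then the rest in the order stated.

stool();
translate([95, 92, 415]) spool();
translate([293, 0, 0]) bench();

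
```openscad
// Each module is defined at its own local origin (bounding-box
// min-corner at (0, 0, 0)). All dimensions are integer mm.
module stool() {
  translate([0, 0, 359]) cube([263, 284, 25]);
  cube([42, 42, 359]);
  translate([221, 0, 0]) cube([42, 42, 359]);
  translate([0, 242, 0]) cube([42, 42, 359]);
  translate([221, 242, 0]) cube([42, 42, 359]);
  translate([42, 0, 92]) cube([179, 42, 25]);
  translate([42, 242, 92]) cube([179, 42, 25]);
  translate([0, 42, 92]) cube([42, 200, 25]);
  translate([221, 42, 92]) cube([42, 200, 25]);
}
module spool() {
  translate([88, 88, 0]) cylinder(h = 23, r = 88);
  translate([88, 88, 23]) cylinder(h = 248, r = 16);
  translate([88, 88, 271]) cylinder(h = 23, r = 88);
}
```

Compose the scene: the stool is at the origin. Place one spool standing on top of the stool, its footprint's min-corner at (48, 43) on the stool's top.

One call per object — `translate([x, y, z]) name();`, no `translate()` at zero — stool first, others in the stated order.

stool();
translate([48, 43, 384]) spool();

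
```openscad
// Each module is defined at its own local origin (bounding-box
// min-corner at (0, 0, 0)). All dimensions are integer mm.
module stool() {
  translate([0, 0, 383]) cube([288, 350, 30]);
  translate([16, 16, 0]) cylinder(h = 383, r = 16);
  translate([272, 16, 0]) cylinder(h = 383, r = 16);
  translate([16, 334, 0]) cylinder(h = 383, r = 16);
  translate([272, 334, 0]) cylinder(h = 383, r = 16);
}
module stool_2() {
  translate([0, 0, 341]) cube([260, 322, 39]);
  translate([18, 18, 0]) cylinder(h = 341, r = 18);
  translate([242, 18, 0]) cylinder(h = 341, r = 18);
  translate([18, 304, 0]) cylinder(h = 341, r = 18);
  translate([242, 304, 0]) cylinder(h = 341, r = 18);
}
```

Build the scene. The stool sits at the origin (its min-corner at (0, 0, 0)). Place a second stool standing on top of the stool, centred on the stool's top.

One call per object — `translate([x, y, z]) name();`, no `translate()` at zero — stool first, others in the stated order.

stool();
translate([14, 14, 413]) stool_2();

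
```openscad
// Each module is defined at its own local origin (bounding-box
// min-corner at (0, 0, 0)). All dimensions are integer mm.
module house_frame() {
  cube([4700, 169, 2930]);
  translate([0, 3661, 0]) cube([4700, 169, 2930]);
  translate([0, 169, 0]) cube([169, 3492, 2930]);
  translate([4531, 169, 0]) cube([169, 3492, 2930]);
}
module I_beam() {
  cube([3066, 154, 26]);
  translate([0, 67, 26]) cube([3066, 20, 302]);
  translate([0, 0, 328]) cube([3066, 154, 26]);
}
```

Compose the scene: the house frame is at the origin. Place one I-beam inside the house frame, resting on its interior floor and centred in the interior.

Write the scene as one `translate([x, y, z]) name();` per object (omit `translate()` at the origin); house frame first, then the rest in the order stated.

house_frame();
translate([817, 1838, 0]) I_beam();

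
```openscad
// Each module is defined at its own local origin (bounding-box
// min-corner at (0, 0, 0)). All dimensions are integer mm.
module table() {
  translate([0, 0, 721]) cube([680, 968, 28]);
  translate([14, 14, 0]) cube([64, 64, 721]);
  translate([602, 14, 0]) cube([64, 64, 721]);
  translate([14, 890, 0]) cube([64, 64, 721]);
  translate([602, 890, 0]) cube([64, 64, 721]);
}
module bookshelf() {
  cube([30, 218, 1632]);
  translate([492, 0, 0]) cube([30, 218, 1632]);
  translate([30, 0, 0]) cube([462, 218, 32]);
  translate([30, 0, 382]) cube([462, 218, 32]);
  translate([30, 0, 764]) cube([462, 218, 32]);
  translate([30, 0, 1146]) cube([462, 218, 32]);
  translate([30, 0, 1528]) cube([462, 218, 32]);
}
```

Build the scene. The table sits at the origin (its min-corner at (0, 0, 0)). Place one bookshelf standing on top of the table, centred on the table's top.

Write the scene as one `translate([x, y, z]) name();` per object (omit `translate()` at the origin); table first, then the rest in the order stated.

table();
translate([79, 375, 749]) bookshelf();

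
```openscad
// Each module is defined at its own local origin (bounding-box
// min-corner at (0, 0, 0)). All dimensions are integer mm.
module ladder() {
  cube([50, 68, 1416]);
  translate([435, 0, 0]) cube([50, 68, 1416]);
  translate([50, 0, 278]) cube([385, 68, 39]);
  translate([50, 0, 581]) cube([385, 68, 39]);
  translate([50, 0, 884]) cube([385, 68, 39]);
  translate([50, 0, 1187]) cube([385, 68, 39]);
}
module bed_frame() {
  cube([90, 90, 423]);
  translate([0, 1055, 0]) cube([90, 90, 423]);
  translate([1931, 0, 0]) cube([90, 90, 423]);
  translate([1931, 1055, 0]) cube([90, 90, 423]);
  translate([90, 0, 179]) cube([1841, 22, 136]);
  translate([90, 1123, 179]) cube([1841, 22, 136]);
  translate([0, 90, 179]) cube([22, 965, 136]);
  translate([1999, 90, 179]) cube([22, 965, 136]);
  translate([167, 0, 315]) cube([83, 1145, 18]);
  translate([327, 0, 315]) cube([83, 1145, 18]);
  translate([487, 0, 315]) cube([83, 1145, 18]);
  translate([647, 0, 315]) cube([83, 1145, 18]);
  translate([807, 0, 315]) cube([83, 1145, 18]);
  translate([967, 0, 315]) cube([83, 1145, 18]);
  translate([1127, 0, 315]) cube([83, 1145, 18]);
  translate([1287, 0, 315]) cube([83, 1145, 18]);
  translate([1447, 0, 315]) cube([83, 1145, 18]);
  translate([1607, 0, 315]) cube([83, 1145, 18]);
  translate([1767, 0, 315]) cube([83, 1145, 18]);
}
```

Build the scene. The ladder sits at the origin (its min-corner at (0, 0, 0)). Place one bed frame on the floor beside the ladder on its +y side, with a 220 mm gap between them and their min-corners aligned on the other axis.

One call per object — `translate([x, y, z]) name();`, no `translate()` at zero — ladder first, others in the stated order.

ladder();
translate([0, 288, 0]) bed_frame();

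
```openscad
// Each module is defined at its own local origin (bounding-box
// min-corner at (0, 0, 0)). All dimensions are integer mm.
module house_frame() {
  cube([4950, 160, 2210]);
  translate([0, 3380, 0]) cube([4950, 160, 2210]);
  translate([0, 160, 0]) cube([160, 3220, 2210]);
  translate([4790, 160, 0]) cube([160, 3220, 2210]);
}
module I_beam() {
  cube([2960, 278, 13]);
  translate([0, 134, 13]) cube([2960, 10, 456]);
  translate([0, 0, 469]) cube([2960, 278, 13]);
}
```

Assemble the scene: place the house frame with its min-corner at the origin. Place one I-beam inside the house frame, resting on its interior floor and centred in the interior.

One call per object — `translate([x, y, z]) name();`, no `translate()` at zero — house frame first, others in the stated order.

house_frame();
translate([995, 1631, 0]) I_beam();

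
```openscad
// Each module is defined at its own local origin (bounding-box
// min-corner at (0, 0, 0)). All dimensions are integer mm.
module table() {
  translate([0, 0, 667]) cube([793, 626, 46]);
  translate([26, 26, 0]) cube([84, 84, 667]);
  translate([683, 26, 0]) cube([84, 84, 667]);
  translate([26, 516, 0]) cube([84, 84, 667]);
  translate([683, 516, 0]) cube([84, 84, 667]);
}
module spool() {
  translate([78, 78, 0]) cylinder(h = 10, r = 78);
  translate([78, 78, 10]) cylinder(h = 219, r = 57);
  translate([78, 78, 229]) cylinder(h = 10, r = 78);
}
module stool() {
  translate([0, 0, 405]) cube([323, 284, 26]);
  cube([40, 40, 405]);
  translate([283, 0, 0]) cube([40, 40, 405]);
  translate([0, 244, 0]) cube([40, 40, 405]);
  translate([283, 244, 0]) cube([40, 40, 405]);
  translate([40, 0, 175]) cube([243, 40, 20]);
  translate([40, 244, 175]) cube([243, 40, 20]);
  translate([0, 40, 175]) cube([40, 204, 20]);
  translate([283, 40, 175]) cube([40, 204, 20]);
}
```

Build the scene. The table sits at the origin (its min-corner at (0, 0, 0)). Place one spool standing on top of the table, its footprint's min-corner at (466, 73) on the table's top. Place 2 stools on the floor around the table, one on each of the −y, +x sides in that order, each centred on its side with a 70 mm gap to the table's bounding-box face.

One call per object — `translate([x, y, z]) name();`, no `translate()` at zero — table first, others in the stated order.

table();
translate([466, 73, 713]) spool();
translate([235, -354, 0]) stool();
translate([863, 171, 0]) stool();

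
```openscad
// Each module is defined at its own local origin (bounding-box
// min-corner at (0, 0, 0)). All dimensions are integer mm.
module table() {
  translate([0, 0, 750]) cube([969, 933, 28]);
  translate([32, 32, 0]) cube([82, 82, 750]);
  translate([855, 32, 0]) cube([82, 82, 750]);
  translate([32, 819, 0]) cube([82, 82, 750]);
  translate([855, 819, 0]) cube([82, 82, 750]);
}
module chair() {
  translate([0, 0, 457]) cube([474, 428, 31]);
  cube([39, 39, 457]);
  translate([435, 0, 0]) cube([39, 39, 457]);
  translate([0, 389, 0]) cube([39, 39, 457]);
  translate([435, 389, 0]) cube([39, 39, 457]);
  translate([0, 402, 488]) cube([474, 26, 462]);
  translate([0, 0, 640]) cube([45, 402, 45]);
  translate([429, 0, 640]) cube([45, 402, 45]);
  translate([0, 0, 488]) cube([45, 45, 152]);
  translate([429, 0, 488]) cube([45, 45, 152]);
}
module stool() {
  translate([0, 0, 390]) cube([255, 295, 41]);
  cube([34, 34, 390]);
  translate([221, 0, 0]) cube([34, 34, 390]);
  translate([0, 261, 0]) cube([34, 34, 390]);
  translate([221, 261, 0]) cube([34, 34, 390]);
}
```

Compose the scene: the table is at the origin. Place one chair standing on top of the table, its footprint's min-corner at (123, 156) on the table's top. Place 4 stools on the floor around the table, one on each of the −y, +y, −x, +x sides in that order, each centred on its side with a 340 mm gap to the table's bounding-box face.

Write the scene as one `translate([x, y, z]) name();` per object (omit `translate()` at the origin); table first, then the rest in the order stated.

table();
translate([123, 156, 778]) chair();
translate([357, -635, 0]) stool();
translate([357, 1273, 0]) stool();
translate([-595, 319, 0]) stool();
translate([1309, 319, 0]) stool();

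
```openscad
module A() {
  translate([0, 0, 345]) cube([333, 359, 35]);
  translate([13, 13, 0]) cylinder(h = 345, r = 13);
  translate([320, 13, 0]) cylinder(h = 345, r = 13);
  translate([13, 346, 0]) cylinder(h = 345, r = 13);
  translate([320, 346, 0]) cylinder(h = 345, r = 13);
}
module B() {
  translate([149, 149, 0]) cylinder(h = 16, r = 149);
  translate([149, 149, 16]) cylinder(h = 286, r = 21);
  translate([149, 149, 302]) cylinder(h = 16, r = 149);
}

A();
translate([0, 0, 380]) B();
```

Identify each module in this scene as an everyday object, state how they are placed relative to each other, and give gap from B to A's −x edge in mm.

The spool's min-x is at 0; the stool's min-x is 0; gap = 0 mm.

A is a stool. B is a spool. The spool is on top of the stool. The gap from the spool to the stool's −x edge is 0 mm.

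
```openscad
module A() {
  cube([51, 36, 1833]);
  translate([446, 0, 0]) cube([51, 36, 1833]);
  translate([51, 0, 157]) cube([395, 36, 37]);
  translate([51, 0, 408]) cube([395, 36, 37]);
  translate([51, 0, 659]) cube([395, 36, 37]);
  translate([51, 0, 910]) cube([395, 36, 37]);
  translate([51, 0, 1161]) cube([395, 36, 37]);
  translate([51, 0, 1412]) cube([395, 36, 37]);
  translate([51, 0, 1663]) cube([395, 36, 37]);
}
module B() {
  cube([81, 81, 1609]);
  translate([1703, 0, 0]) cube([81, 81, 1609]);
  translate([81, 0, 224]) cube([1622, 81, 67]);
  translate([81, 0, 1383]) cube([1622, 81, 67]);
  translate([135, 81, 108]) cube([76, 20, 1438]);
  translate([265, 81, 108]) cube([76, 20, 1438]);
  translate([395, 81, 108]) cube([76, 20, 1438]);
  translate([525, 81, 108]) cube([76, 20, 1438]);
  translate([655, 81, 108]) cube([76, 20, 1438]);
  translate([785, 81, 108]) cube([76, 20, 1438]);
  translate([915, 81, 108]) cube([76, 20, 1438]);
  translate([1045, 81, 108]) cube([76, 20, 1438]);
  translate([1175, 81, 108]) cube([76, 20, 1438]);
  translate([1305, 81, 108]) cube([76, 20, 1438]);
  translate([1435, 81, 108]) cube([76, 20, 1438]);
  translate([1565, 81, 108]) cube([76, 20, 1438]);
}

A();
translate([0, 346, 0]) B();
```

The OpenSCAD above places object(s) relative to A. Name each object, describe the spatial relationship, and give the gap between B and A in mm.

The fence section's nearest face is 310 mm from the ladder's +y face.

A is a ladder. B is a fence section. The fence section is on the floor beside the ladder on its +y side. The gap between the fence section and the ladder is 310 mm.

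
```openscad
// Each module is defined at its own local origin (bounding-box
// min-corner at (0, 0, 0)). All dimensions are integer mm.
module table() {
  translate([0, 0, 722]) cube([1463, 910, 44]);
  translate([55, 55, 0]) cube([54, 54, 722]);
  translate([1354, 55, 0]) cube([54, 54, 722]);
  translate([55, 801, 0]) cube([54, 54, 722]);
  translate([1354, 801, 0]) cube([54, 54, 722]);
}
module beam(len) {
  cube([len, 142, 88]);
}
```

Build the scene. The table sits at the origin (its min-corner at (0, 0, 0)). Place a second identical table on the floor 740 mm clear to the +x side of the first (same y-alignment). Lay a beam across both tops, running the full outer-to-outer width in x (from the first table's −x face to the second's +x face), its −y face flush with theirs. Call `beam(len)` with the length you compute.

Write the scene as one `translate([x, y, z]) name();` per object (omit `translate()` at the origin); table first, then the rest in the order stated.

table();
translate([2203, 0, 0]) table();
translate([0, 0, 766]) beam(3666);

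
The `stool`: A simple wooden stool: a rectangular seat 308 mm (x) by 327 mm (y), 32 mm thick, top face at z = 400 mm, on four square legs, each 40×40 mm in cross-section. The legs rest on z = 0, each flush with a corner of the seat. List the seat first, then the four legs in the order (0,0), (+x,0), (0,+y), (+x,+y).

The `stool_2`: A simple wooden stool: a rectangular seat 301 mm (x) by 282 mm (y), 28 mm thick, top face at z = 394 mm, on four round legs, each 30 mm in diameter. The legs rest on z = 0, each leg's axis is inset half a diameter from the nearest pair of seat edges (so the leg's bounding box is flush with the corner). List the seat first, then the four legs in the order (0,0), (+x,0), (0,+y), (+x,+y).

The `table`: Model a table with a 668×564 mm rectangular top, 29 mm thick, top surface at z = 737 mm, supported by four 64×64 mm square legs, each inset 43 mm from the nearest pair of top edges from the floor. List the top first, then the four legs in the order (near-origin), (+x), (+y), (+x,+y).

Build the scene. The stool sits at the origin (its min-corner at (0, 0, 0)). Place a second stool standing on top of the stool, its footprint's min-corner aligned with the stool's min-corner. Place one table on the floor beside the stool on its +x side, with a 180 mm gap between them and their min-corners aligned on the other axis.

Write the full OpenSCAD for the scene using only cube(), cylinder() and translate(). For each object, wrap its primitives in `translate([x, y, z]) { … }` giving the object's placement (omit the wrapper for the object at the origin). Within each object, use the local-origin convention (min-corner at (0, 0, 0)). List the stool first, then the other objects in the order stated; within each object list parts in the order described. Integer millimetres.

translate([0, 0, 368]) cube([308, 327, 32]);
cube([40, 40, 368]);
translate([268, 0, 0]) cube([40, 40, 368]);
translate([0, 287, 0]) cube([40, 40, 368]);
translate([268, 287, 0]) cube([40, 40, 368]);
translate([0, 0, 400]) {
  translate([0, 0, 366]) cube([301, 282, 28]);
  translate([15, 15, 0]) cylinder(h = 366, r = 15);
  translate([286, 15, 0]) cylinder(h = 366, r = 15);
  translate([15, 267, 0]) cylinder(h = 366, r = 15);
  translate([286, 267, 0]) cylinder(h = 366, r = 15);
}
translate([488, 0, 0]) {
  translate([0, 0, 708]) cube([668, 564, 29]);
  translate([43, 43, 0]) cube([64, 64, 708]);
  translate([561, 43, 0]) cube([64, 64, 708]);
  translate([43, 457, 0]) cube([64, 64, 708]);
  translate([561, 457, 0]) cube([64, 64, 708]);
}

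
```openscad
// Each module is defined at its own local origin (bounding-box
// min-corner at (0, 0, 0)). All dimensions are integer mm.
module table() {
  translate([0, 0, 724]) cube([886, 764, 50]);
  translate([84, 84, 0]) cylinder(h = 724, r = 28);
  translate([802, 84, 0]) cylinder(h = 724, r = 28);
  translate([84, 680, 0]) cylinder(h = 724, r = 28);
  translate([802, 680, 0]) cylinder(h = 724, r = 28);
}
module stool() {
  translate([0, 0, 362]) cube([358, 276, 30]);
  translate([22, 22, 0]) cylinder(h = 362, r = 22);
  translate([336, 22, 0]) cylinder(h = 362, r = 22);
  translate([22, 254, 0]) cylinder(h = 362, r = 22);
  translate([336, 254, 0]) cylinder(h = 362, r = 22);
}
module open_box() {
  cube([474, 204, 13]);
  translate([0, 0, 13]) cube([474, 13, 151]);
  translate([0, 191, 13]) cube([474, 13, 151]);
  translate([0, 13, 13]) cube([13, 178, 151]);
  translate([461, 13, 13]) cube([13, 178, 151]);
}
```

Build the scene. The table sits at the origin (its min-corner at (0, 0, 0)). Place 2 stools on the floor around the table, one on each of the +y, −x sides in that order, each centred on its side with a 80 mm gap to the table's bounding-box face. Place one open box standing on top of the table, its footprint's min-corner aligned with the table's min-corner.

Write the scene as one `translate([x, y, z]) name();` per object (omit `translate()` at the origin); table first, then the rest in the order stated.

table();
translate([264, 844, 0]) stool();
translate([-438, 244, 0]) stool();
translate([0, 0, 774]) open_box();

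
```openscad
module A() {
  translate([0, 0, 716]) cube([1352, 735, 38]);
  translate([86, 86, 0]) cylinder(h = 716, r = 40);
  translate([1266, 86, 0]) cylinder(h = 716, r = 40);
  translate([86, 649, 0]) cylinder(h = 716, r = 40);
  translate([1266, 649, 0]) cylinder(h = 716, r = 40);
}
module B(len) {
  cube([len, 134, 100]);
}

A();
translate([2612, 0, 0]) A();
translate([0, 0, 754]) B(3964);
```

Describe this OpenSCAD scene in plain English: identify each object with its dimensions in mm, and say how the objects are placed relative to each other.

A is a table: top 1352 mm (x) × 735 mm (y), 38 mm thick, upper face at z = 754 mm, on four round legs of 80 mm diameter, each leg's bounding box inset 46 mm from the nearest pair of top edges, running from z = 0 to the bottom of the top.

B is a rectangular beam 3964 mm long (x), 134 mm deep (y), 100 mm thick (z).

The beam spans the tops of two tables placed 1260 mm apart, resting at z = 754 mm.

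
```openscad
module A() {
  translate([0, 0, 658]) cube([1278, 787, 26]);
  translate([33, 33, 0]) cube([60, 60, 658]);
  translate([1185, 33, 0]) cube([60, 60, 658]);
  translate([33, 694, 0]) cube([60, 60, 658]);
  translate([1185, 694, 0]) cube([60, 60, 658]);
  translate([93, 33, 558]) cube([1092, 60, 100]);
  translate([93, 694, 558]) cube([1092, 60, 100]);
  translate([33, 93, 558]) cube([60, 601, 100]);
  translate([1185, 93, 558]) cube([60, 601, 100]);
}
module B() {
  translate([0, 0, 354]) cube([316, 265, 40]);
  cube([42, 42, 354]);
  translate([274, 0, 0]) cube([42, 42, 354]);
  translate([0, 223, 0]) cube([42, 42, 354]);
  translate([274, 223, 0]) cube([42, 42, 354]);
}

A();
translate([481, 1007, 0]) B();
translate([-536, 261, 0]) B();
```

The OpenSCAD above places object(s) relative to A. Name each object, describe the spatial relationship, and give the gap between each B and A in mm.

Each stool's nearest face is 220 mm from the table's bounding box.

A is a table. B is a stool. Two stools sit around the table at the +y, −x sides. The gap between each stool and the table is 220 mm.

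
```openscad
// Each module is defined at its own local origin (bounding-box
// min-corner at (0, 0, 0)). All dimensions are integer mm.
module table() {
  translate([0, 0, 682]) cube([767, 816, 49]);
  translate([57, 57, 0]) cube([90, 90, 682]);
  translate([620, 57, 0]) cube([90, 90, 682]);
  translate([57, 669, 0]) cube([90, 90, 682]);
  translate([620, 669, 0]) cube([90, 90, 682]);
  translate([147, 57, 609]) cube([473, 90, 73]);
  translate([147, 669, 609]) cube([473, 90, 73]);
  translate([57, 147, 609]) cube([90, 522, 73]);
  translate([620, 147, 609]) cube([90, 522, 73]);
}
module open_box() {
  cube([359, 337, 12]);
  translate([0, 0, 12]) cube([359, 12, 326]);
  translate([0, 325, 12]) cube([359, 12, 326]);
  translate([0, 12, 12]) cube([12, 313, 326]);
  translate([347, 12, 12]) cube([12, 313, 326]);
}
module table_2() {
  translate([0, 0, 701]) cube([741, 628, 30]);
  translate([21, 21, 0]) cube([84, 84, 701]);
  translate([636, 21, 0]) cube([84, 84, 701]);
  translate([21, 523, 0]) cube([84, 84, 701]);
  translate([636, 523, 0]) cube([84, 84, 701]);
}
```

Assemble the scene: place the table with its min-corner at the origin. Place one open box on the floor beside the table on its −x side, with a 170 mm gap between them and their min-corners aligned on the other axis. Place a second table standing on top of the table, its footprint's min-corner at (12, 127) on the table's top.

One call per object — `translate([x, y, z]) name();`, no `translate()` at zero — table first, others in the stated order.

table();
translate([-529, 0, 0]) open_box();
translate([12, 127, 731]) table_2();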